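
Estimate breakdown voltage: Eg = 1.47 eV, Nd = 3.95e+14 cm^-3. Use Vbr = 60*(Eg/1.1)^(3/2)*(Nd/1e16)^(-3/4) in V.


Step 1: Eg/1.1 = 1.47/1.1 = 1.336364
Step 2: (Eg/1.1)^1.5 = 1.336364^1.5 = 1.544853
Step 3: (Nd/1e16)^(-0.75) = (0.0395)^(-0.75) = 11.286315
Step 4: Vbr = 60 * 1.544853 * 11.286315 = 1046.1 V

1046.1


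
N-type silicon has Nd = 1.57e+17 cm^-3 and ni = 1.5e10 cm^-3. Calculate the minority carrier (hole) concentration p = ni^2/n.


Step 1: Since Nd >> ni, n ≈ Nd = 1.57e+17 cm^-3
Step 2: p = ni^2 / n = (1.5e10)^2 / 1.57e+17
Step 3: p = 2.25e20 / 1.57e+17 = 1.43e+03 cm^-3

1.43e+03


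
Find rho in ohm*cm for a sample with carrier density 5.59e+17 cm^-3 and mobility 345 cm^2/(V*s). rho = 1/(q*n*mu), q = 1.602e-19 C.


Step 1: sigma = q * n * mu = 1.602e-19 * 5.59e+17 * 345 = 3.08954e+01 S/cm
Step 2: rho = 1 / sigma = 1 / 3.08954e+01 = 0.03237 ohm*cm

0.03237


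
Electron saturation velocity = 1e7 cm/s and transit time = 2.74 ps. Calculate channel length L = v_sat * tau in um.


Step 1: tau in seconds = 2.74 ps * 1e-12 = 2.7400e-12 s
Step 2: L = v_sat * tau = 1e7 * 2.7400e-12 = 2.7400e-05 cm
Step 3: L in um = 2.7400e-05 * 1e4 = 0.274 um

0.274


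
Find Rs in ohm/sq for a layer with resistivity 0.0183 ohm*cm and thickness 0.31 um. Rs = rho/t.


Step 1: Convert thickness to cm: t = 0.31 um = 3.1000e-05 cm
Step 2: Rs = rho / t = 0.0183 / 3.1000e-05
Step 3: Rs = 590.3 ohm/sq

590.3


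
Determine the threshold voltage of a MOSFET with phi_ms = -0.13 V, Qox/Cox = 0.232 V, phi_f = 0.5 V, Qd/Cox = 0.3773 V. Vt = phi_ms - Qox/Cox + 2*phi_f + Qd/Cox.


Step 1: Vt = phi_ms - Qox/Cox + 2*phi_f + Qd/Cox
Step 2: Vt = -0.13 - 0.232 + 2*0.5 + 0.3773
Step 3: Vt = -0.13 - 0.232 + 1.0 + 0.3773
Step 4: Vt = 1.0153 V

1.0153


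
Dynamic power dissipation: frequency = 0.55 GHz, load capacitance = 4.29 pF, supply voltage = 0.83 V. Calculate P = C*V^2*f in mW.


Step 1: V^2 = 0.83^2 = 0.6889 V^2
Step 2: P = C*V^2*f = 4.29e-12 F * 0.6889 * 0.55e9 Hz
Step 3: P = 1.62545955e-03 W
Step 4: P = 1.625 mW

1.625


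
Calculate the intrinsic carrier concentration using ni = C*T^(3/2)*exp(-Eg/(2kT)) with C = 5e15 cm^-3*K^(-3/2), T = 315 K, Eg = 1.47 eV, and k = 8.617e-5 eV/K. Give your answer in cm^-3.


Step 1: Compute kT = 8.617e-5 * 315 = 0.02714355 eV
Step 2: Exponent = -Eg/(2kT) = -1.47/(2*0.02714355) = -27.07826
Step 3: T^(3/2) = 315^1.5 = 5590.70
Step 4: ni = 5e15 * 5590.70 * exp(-27.07826) = 4.86e+07 cm^-3

4.86e+07


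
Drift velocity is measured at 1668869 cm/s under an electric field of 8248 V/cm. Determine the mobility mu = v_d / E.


Step 1: mu = v_d / E
Step 2: mu = 1668869 / 8248
Step 3: mu = 202.34 cm^2/(V*s)

202.34


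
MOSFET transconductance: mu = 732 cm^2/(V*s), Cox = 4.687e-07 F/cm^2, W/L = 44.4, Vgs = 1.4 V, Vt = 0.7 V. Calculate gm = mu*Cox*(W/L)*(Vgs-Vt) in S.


Step 1: Vov = Vgs - Vt = 1.4 - 0.7 = 0.7 V
Step 2: gm = mu * Cox * (W/L) * Vov
Step 3: gm = 732 * 4.687e-07 * 44.4 * 0.7 = 1.07e-02 S

1.07e-02


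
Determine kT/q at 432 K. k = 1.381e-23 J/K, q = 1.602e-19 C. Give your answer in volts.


Step 1: kT = 1.381e-23 * 432 = 5.96592e-21 J
Step 2: Vt = kT/q = 5.96592e-21 / 1.602e-19
Step 3: Vt = 0.03724 V

0.03724


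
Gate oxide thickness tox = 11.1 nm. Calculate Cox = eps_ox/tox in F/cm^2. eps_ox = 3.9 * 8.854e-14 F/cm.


Step 1: eps_ox = 3.9 * 8.854e-14 = 3.45306e-13 F/cm
Step 2: tox in cm = 11.1 nm * 1e-7 = 1.1100e-06 cm
Step 3: Cox = 3.45306e-13 / 1.1100e-06 = 3.11e-07 F/cm^2

3.11e-07


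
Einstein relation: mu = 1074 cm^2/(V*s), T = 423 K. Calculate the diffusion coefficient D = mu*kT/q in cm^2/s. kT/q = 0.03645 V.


Step 1: D = mu * (kT/q)
Step 2: D = 1074 * 0.03645
Step 3: D = 39.15 cm^2/s

39.15


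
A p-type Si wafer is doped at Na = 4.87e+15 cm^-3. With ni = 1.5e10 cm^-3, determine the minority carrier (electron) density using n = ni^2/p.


Step 1: Majority hole concentration p ≈ Na = 4.87e+15 cm^-3
Step 2: n = ni^2 / Na = (1.5e10)^2 / 4.87e+15
Step 3: n = 4.62e+04 cm^-3

4.62e+04


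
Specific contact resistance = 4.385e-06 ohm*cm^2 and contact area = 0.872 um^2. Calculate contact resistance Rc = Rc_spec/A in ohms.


Step 1: Convert area to cm^2: 0.872 um^2 = 8.7200e-09 cm^2
Step 2: Rc = Rc_spec / A = 4.385e-06 / 8.7200e-09
Step 3: Rc = 5.03e+02 ohms

5.03e+02


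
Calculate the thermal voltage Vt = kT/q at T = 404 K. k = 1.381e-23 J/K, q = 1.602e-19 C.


Step 1: kT = 1.381e-23 * 404 = 5.57924e-21 J
Step 2: Vt = kT/q = 5.57924e-21 / 1.602e-19
Step 3: Vt = 0.03483 V

0.03483


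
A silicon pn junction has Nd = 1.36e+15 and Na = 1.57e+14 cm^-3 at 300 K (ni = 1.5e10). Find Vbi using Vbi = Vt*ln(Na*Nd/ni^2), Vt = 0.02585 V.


Step 1: Compute Na*Nd/ni^2 = 1.57e+14 * 1.36e+15 / (1.5e10)^2 = 9.4898e+08
Step 2: ln(9.4898e+08) = 20.6709
Step 3: Vbi = 0.02585 * 20.6709 = 0.534 V

0.534


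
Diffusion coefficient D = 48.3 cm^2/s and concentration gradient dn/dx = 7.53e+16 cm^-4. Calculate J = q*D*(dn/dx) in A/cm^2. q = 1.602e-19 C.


Step 1: J = q * D * (dn/dx)
Step 2: J = 1.602e-19 * 48.3 * 7.53e+16
Step 3: J = 5.83e-01 A/cm^2

5.83e-01


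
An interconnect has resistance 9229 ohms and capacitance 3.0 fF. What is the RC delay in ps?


Step 1: tau = R * C
Step 2: tau = 9229 * 3.0 fF = 9229 * 3.0e-15 F
Step 3: tau = 2.7687e-11 s = 27.687 ps

27.687


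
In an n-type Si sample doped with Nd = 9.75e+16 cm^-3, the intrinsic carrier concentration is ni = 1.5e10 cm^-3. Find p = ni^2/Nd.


Step 1: Since Nd >> ni, n ≈ Nd = 9.75e+16 cm^-3
Step 2: p = ni^2 / n = (1.5e10)^2 / 9.75e+16
Step 3: p = 2.25e20 / 9.75e+16 = 2.31e+03 cm^-3

2.31e+03


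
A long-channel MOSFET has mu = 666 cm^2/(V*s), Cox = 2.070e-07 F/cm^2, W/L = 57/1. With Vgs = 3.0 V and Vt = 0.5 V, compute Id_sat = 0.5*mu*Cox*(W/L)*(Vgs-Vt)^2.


Step 1: Overdrive voltage Vov = Vgs - Vt = 3.0 - 0.5 = 2.5 V
Step 2: W/L = 57/1 = 57
Step 3: Id = 0.5 * 666 * 2.070e-07 * 57 * 2.5^2
Step 4: Id = 2.46e-02 A

2.46e-02


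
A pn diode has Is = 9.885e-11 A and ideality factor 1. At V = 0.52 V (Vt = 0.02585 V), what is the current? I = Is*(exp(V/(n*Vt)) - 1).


Step 1: V/(n*Vt) = 0.52/(1*0.02585) = 20.1161
Step 2: exp(20.1161) = 5.4489e+08
Step 3: I = 9.885e-11 * (5.4489e+08 - 1) = 5.39e-02 A

5.39e-02


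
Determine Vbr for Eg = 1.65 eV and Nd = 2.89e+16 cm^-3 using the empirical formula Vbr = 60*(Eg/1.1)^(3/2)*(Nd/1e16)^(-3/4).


Step 1: Eg/1.1 = 1.65/1.1 = 1.500000
Step 2: (Eg/1.1)^1.5 = 1.500000^1.5 = 1.837117
Step 3: (Nd/1e16)^(-0.75) = (2.89)^(-0.75) = 0.451156
Step 4: Vbr = 60 * 1.837117 * 0.451156 = 49.7 V

49.7


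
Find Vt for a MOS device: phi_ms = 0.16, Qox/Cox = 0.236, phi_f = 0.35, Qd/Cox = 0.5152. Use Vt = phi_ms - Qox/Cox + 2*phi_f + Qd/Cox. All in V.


Step 1: Vt = phi_ms - Qox/Cox + 2*phi_f + Qd/Cox
Step 2: Vt = 0.16 - 0.236 + 2*0.35 + 0.5152
Step 3: Vt = 0.16 - 0.236 + 0.7 + 0.5152
Step 4: Vt = 1.1392 V

1.1392


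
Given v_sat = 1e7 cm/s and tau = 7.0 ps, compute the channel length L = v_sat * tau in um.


Step 1: tau in seconds = 7.0 ps * 1e-12 = 7.0000e-12 s
Step 2: L = v_sat * tau = 1e7 * 7.0000e-12 = 7.0000e-05 cm
Step 3: L in um = 7.0000e-05 * 1e4 = 0.7 um

0.7


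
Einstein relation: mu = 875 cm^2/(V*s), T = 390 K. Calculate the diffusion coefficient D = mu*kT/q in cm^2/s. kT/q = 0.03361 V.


Step 1: D = mu * (kT/q)
Step 2: D = 875 * 0.03361
Step 3: D = 29.41 cm^2/s

29.41


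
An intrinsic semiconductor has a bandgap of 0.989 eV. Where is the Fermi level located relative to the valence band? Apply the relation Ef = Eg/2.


Step 1: For an intrinsic semiconductor, the Fermi level sits at midgap.
Step 2: Ef = Eg / 2 = 0.989 / 2 = 0.4945 eV

0.4945


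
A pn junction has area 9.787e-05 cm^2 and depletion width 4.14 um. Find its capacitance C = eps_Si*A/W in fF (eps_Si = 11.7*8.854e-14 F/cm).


Step 1: eps_Si = 11.7 * 8.854e-14 = 1.035918e-12 F/cm
Step 2: W in cm = 4.14 * 1e-4 = 4.14e-04 cm
Step 3: C = 1.035918e-12 * 9.787e-05 / 4.14e-04 = 2.448920e-13 F
Step 4: C = 244.89 fF

244.89


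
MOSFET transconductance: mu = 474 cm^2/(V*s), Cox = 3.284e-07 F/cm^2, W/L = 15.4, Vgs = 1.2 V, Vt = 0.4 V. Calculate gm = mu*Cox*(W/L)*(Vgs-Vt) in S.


Step 1: Vov = Vgs - Vt = 1.2 - 0.4 = 0.8 V
Step 2: gm = mu * Cox * (W/L) * Vov
Step 3: gm = 474 * 3.284e-07 * 15.4 * 0.8 = 1.92e-03 S

1.92e-03


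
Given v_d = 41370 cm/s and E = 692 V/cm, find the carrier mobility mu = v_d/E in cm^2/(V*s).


Step 1: mu = v_d / E
Step 2: mu = 41370 / 692
Step 3: mu = 59.78 cm^2/(V*s)

59.78


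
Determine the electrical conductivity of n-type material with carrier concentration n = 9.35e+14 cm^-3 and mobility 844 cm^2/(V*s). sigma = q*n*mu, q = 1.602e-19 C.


Step 1: sigma = q * n * mu
Step 2: sigma = 1.602e-19 * 9.35e+14 * 844
Step 3: sigma = 1.264e-01 S/cm

1.264e-01


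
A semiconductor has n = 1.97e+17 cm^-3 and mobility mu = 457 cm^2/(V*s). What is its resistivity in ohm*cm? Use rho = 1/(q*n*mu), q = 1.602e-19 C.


Step 1: sigma = q * n * mu = 1.602e-19 * 1.97e+17 * 457 = 1.44226e+01 S/cm
Step 2: rho = 1 / sigma = 1 / 1.44226e+01 = 0.06934 ohm*cm

0.06934


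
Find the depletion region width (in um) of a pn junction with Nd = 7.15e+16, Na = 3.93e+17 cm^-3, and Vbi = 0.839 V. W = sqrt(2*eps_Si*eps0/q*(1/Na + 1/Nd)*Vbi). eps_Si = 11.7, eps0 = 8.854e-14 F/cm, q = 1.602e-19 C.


Step 1: 1/Na + 1/Nd = 1/3.93e+17 + 1/7.15e+16 = 1.65305e-17
Step 2: 2*eps*eps0/q = 2*11.7*8.854e-14/1.602e-19 = 1.293281e+07
Step 3: W^2 = 1.293281e+07 * 1.65305e-17 * 0.839 = 1.79366e-10
Step 4: W = sqrt(1.79366e-10) = 1.339e-05 cm = 0.1339 um

0.1339


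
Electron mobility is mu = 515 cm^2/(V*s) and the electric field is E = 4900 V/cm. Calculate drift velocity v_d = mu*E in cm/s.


Step 1: v_d = mu * E
Step 2: v_d = 515 * 4900 = 2523500
Step 3: v_d = 2.52e+06 cm/s

2.52e+06


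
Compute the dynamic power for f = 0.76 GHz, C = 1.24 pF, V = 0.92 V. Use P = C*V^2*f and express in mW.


Step 1: V^2 = 0.92^2 = 0.8464 V^2
Step 2: P = C*V^2*f = 1.24e-12 F * 0.8464 * 0.76e9 Hz
Step 3: P = 7.9764736e-04 W
Step 4: P = 0.798 mW

0.798


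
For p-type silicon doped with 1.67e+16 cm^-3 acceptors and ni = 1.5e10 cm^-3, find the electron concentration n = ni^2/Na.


Step 1: Majority hole concentration p ≈ Na = 1.67e+16 cm^-3
Step 2: n = ni^2 / Na = (1.5e10)^2 / 1.67e+16
Step 3: n = 1.35e+04 cm^-3

1.35e+04


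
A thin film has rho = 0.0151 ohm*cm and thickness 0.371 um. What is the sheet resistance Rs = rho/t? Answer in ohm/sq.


Step 1: Convert thickness to cm: t = 0.371 um = 3.7100e-05 cm
Step 2: Rs = rho / t = 0.0151 / 3.7100e-05
Step 3: Rs = 407.0 ohm/sq

407.0


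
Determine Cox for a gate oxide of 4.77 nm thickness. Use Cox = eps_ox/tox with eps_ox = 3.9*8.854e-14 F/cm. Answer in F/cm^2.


Step 1: eps_ox = 3.9 * 8.854e-14 = 3.45306e-13 F/cm
Step 2: tox in cm = 4.77 nm * 1e-7 = 4.7700e-07 cm
Step 3: Cox = 3.45306e-13 / 4.7700e-07 = 7.24e-07 F/cm^2

7.24e-07


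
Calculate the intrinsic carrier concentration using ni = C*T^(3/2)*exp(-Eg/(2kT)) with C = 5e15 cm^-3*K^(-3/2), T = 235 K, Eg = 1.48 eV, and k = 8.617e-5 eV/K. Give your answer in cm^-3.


Step 1: Compute kT = 8.617e-5 * 235 = 0.02024995 eV
Step 2: Exponent = -Eg/(2kT) = -1.48/(2*0.02024995) = -36.54330
Step 3: T^(3/2) = 235^1.5 = 3602.48
Step 4: ni = 5e15 * 3602.48 * exp(-36.54330) = 2.43e+03 cm^-3

2.43e+03


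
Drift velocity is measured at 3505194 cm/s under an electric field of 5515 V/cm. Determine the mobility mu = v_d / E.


Step 1: mu = v_d / E
Step 2: mu = 3505194 / 5515
Step 3: mu = 635.57 cm^2/(V*s)

635.57


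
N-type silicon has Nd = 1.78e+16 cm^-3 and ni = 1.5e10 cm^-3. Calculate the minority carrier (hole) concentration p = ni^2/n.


Step 1: Since Nd >> ni, n ≈ Nd = 1.78e+16 cm^-3
Step 2: p = ni^2 / n = (1.5e10)^2 / 1.78e+16
Step 3: p = 2.25e20 / 1.78e+16 = 1.26e+04 cm^-3

1.26e+04


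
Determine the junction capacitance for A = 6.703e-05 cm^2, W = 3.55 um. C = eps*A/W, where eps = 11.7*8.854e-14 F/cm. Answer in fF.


Step 1: eps_Si = 11.7 * 8.854e-14 = 1.035918e-12 F/cm
Step 2: W in cm = 3.55 * 1e-4 = 3.55e-04 cm
Step 3: C = 1.035918e-12 * 6.703e-05 / 3.55e-04 = 1.955988e-13 F
Step 4: C = 195.6 fF

195.6


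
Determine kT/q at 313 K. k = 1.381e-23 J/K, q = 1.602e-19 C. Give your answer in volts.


Step 1: kT = 1.381e-23 * 313 = 4.32253e-21 J
Step 2: Vt = kT/q = 4.32253e-21 / 1.602e-19
Step 3: Vt = 0.02698 V

0.02698


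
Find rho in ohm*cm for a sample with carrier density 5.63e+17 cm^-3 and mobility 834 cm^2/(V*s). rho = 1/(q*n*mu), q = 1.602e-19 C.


Step 1: sigma = q * n * mu = 1.602e-19 * 5.63e+17 * 834 = 7.52206e+01 S/cm
Step 2: rho = 1 / sigma = 1 / 7.52206e+01 = 0.01329 ohm*cm

0.01329


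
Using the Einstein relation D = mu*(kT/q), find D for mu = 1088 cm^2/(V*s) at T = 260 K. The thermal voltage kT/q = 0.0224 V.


Step 1: D = mu * (kT/q)
Step 2: D = 1088 * 0.0224
Step 3: D = 24.37 cm^2/s

24.37


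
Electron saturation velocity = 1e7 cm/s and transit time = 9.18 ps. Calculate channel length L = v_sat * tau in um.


Step 1: tau in seconds = 9.18 ps * 1e-12 = 9.1800e-12 s
Step 2: L = v_sat * tau = 1e7 * 9.1800e-12 = 9.1800e-05 cm
Step 3: L in um = 9.1800e-05 * 1e4 = 0.918 um

0.918


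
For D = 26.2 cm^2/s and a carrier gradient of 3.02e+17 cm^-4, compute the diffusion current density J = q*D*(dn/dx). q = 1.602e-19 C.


Step 1: J = q * D * (dn/dx)
Step 2: J = 1.602e-19 * 26.2 * 3.02e+17
Step 3: J = 1.27e+00 A/cm^2

1.27e+00


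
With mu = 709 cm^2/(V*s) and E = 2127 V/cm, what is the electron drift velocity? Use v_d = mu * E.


Step 1: v_d = mu * E
Step 2: v_d = 709 * 2127 = 1508043
Step 3: v_d = 1.51e+06 cm/s

1.51e+06


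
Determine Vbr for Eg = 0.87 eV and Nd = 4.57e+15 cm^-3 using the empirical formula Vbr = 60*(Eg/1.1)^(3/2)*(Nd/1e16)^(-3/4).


Step 1: Eg/1.1 = 0.87/1.1 = 0.790909
Step 2: (Eg/1.1)^1.5 = 0.790909^1.5 = 0.703380
Step 3: (Nd/1e16)^(-0.75) = (0.457)^(-0.75) = 1.799131
Step 4: Vbr = 60 * 0.703380 * 1.799131 = 75.9 V

75.9


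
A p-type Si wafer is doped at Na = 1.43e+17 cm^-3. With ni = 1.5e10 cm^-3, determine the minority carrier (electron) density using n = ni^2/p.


Step 1: Majority hole concentration p ≈ Na = 1.43e+17 cm^-3
Step 2: n = ni^2 / Na = (1.5e10)^2 / 1.43e+17
Step 3: n = 1.57e+03 cm^-3

1.57e+03


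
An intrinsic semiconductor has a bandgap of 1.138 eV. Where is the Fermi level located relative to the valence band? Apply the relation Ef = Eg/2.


Step 1: For an intrinsic semiconductor, the Fermi level sits at midgap.
Step 2: Ef = Eg / 2 = 1.138 / 2 = 0.569 eV

0.569


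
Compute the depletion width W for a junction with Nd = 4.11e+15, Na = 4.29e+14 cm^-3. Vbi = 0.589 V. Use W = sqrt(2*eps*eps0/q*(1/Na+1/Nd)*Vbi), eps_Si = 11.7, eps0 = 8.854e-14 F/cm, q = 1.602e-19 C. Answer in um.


Step 1: 1/Na + 1/Nd = 1/4.29e+14 + 1/4.11e+15 = 2.57431e-15
Step 2: 2*eps*eps0/q = 2*11.7*8.854e-14/1.602e-19 = 1.293281e+07
Step 3: W^2 = 1.293281e+07 * 2.57431e-15 * 0.589 = 1.96096e-08
Step 4: W = sqrt(1.96096e-08) = 1.400e-04 cm = 1.4 um

1.4


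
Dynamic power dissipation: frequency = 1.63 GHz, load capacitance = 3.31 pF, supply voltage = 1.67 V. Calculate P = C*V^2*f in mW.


Step 1: V^2 = 1.67^2 = 2.7889 V^2
Step 2: P = C*V^2*f = 3.31e-12 F * 2.7889 * 1.63e9 Hz
Step 3: P = 1.504695217e-02 W
Step 4: P = 15.047 mW

15.047


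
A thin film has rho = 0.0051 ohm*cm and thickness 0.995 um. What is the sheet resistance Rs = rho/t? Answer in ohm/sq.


Step 1: Convert thickness to cm: t = 0.995 um = 9.9500e-05 cm
Step 2: Rs = rho / t = 0.0051 / 9.9500e-05
Step 3: Rs = 51.3 ohm/sq

51.3


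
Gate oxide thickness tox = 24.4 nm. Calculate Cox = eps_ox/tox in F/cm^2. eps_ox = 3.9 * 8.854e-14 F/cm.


Step 1: eps_ox = 3.9 * 8.854e-14 = 3.45306e-13 F/cm
Step 2: tox in cm = 24.4 nm * 1e-7 = 2.4400e-06 cm
Step 3: Cox = 3.45306e-13 / 2.4400e-06 = 1.42e-07 F/cm^2

1.42e-07


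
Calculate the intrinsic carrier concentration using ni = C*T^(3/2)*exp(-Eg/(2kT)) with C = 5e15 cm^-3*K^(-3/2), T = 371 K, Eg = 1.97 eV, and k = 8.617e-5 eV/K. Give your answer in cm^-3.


Step 1: Compute kT = 8.617e-5 * 371 = 0.03196907 eV
Step 2: Exponent = -Eg/(2kT) = -1.97/(2*0.03196907) = -30.81103
Step 3: T^(3/2) = 371^1.5 = 7145.96
Step 4: ni = 5e15 * 7145.96 * exp(-30.81103) = 1.49e+06 cm^-3

1.49e+06


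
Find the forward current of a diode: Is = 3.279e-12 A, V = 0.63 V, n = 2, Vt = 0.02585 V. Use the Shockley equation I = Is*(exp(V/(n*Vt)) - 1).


Step 1: V/(n*Vt) = 0.63/(2*0.02585) = 12.1857
Step 2: exp(12.1857) = 1.9597e+05
Step 3: I = 3.279e-12 * (1.9597e+05 - 1) = 6.43e-07 A

6.43e-07


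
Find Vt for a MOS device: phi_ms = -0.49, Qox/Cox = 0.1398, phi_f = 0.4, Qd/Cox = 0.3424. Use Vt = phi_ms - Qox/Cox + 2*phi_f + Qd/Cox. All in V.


Step 1: Vt = phi_ms - Qox/Cox + 2*phi_f + Qd/Cox
Step 2: Vt = -0.49 - 0.1398 + 2*0.4 + 0.3424
Step 3: Vt = -0.49 - 0.1398 + 0.8 + 0.3424
Step 4: Vt = 0.5126 V

0.5126


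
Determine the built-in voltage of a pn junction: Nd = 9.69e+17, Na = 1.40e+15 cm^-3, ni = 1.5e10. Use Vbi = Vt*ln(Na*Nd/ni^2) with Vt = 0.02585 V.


Step 1: Compute Na*Nd/ni^2 = 1.40e+15 * 9.69e+17 / (1.5e10)^2 = 6.0293e+12
Step 2: ln(6.0293e+12) = 29.4277
Step 3: Vbi = 0.02585 * 29.4277 = 0.761 V

0.761


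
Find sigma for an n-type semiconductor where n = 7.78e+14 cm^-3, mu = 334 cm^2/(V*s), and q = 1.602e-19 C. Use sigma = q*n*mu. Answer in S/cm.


Step 1: sigma = q * n * mu
Step 2: sigma = 1.602e-19 * 7.78e+14 * 334
Step 3: sigma = 4.163e-02 S/cm

4.163e-02


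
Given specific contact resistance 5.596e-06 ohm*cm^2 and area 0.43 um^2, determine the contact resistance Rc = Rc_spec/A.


Step 1: Convert area to cm^2: 0.43 um^2 = 4.3000e-09 cm^2
Step 2: Rc = Rc_spec / A = 5.596e-06 / 4.3000e-09
Step 3: Rc = 1.30e+03 ohms

1.30e+03


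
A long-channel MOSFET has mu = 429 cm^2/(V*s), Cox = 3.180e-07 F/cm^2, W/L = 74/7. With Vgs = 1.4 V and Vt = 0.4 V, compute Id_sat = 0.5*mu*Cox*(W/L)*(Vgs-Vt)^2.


Step 1: Overdrive voltage Vov = Vgs - Vt = 1.4 - 0.4 = 1.0 V
Step 2: W/L = 74/7 = 10.5714
Step 3: Id = 0.5 * 429 * 3.180e-07 * 10.5714 * 1.0^2
Step 4: Id = 7.21e-04 A

7.21e-04


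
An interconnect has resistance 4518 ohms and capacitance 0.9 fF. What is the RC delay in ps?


Step 1: tau = R * C
Step 2: tau = 4518 * 0.9 fF = 4518 * 9.0e-16 F
Step 3: tau = 4.0662e-12 s = 4.0662 ps

4.0662


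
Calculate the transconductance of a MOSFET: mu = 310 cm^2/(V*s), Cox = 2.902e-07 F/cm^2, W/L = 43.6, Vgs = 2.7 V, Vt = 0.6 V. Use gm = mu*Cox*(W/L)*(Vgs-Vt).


Step 1: Vov = Vgs - Vt = 2.7 - 0.6 = 2.1 V
Step 2: gm = mu * Cox * (W/L) * Vov
Step 3: gm = 310 * 2.902e-07 * 43.6 * 2.1 = 8.24e-03 S

8.24e-03


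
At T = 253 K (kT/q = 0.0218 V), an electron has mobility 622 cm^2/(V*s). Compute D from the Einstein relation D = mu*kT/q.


Step 1: D = mu * (kT/q)
Step 2: D = 622 * 0.0218
Step 3: D = 13.56 cm^2/s

13.56


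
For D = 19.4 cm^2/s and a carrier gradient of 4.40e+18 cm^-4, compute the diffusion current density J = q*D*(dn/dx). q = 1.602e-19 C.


Step 1: J = q * D * (dn/dx)
Step 2: J = 1.602e-19 * 19.4 * 4.40e+18
Step 3: J = 1.37e+01 A/cm^2

1.37e+01


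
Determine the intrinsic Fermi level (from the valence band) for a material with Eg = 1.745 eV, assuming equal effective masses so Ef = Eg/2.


Step 1: For an intrinsic semiconductor, the Fermi level sits at midgap.
Step 2: Ef = Eg / 2 = 1.745 / 2 = 0.8725 eV

0.8725


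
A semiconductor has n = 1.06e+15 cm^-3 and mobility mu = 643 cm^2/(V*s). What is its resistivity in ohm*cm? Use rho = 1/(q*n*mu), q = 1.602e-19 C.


Step 1: sigma = q * n * mu = 1.602e-19 * 1.06e+15 * 643 = 1.09189e-01 S/cm
Step 2: rho = 1 / sigma = 1 / 1.09189e-01 = 9.158 ohm*cm

9.158


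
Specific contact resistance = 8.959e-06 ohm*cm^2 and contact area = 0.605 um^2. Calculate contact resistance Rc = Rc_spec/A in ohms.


Step 1: Convert area to cm^2: 0.605 um^2 = 6.0500e-09 cm^2
Step 2: Rc = Rc_spec / A = 8.959e-06 / 6.0500e-09
Step 3: Rc = 1.48e+03 ohms

1.48e+03


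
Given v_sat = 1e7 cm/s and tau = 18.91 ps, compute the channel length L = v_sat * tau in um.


Step 1: tau in seconds = 18.91 ps * 1e-12 = 1.8910e-11 s
Step 2: L = v_sat * tau = 1e7 * 1.8910e-11 = 1.8910e-04 cm
Step 3: L in um = 1.8910e-04 * 1e4 = 1.891 um

1.891


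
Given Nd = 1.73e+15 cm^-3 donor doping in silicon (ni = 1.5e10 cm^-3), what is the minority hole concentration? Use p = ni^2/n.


Step 1: Since Nd >> ni, n ≈ Nd = 1.73e+15 cm^-3
Step 2: p = ni^2 / n = (1.5e10)^2 / 1.73e+15
Step 3: p = 2.25e20 / 1.73e+15 = 1.30e+05 cm^-3

1.30e+05


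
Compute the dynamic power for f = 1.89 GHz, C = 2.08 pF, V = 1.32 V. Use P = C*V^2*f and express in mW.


Step 1: V^2 = 1.32^2 = 1.7424 V^2
Step 2: P = C*V^2*f = 2.08e-12 F * 1.7424 * 1.89e9 Hz
Step 3: P = 6.84972288e-03 W
Step 4: P = 6.85 mW

6.85


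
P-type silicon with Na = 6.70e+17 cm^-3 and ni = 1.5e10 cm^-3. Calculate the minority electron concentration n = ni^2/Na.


Step 1: Majority hole concentration p ≈ Na = 6.70e+17 cm^-3
Step 2: n = ni^2 / Na = (1.5e10)^2 / 6.70e+17
Step 3: n = 3.36e+02 cm^-3

3.36e+02


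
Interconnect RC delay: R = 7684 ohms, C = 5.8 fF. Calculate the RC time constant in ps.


Step 1: tau = R * C
Step 2: tau = 7684 * 5.8 fF = 7684 * 5.8e-15 F
Step 3: tau = 4.45672e-11 s = 44.5672 ps

44.5672


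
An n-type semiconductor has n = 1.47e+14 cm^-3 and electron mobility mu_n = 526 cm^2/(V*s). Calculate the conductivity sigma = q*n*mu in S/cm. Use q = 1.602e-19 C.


Step 1: sigma = q * n * mu
Step 2: sigma = 1.602e-19 * 1.47e+14 * 526
Step 3: sigma = 1.239e-02 S/cm

1.239e-02


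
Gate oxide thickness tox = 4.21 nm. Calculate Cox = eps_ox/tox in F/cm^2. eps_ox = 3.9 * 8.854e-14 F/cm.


Step 1: eps_ox = 3.9 * 8.854e-14 = 3.45306e-13 F/cm
Step 2: tox in cm = 4.21 nm * 1e-7 = 4.2100e-07 cm
Step 3: Cox = 3.45306e-13 / 4.2100e-07 = 8.20e-07 F/cm^2

8.20e-07


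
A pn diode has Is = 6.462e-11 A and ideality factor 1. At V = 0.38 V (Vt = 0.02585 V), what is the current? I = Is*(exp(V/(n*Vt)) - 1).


Step 1: V/(n*Vt) = 0.38/(1*0.02585) = 14.7002
Step 2: exp(14.7002) = 2.4222e+06
Step 3: I = 6.462e-11 * (2.4222e+06 - 1) = 1.57e-04 A

1.57e-04


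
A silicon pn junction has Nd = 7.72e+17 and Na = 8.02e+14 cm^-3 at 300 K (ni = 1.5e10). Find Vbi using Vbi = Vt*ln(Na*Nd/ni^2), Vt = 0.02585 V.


Step 1: Compute Na*Nd/ni^2 = 8.02e+14 * 7.72e+17 / (1.5e10)^2 = 2.7518e+12
Step 2: ln(2.7518e+12) = 28.6433
Step 3: Vbi = 0.02585 * 28.6433 = 0.74 V

0.74


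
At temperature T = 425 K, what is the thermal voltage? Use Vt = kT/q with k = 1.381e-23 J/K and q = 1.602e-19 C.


Step 1: kT = 1.381e-23 * 425 = 5.86925e-21 J
Step 2: Vt = kT/q = 5.86925e-21 / 1.602e-19
Step 3: Vt = 0.03664 V

0.03664


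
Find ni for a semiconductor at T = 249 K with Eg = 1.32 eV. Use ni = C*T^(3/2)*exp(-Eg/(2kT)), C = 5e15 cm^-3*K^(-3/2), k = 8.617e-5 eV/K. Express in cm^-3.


Step 1: Compute kT = 8.617e-5 * 249 = 0.02145633 eV
Step 2: Exponent = -Eg/(2kT) = -1.32/(2*0.02145633) = -30.76015
Step 3: T^(3/2) = 249^1.5 = 3929.15
Step 4: ni = 5e15 * 3929.15 * exp(-30.76015) = 8.60e+05 cm^-3

8.60e+05


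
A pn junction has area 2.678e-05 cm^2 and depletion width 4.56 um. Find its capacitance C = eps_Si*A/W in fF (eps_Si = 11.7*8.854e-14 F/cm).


Step 1: eps_Si = 11.7 * 8.854e-14 = 1.035918e-12 F/cm
Step 2: W in cm = 4.56 * 1e-4 = 4.56e-04 cm
Step 3: C = 1.035918e-12 * 2.678e-05 / 4.56e-04 = 6.083747e-14 F
Step 4: C = 60.84 fF

60.84


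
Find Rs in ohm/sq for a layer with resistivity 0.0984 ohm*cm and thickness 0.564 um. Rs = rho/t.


Step 1: Convert thickness to cm: t = 0.564 um = 5.6400e-05 cm
Step 2: Rs = rho / t = 0.0984 / 5.6400e-05
Step 3: Rs = 1744.7 ohm/sq

1744.7


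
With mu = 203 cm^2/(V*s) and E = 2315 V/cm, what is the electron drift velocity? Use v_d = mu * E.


Step 1: v_d = mu * E
Step 2: v_d = 203 * 2315 = 469945
Step 3: v_d = 4.70e+05 cm/s

4.70e+05


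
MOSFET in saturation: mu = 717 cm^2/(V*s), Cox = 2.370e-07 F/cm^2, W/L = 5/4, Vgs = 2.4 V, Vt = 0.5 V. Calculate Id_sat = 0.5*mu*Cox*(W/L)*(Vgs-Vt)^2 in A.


Step 1: Overdrive voltage Vov = Vgs - Vt = 2.4 - 0.5 = 1.9 V
Step 2: W/L = 5/4 = 1.25
Step 3: Id = 0.5 * 717 * 2.370e-07 * 1.25 * 1.9^2
Step 4: Id = 3.83e-04 A

3.83e-04


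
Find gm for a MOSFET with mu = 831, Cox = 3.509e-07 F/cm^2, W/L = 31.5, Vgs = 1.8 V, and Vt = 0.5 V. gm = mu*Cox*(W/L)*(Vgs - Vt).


Step 1: Vov = Vgs - Vt = 1.8 - 0.5 = 1.3 V
Step 2: gm = mu * Cox * (W/L) * Vov
Step 3: gm = 831 * 3.509e-07 * 31.5 * 1.3 = 1.19e-02 S

1.19e-02


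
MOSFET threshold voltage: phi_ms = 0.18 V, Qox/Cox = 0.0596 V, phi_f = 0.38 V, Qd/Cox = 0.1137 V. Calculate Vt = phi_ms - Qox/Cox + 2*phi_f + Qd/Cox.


Step 1: Vt = phi_ms - Qox/Cox + 2*phi_f + Qd/Cox
Step 2: Vt = 0.18 - 0.0596 + 2*0.38 + 0.1137
Step 3: Vt = 0.18 - 0.0596 + 0.76 + 0.1137
Step 4: Vt = 0.9941 V

0.9941


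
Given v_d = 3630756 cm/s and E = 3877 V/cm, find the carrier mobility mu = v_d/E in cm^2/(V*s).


Step 1: mu = v_d / E
Step 2: mu = 3630756 / 3877
Step 3: mu = 936.49 cm^2/(V*s)

936.49


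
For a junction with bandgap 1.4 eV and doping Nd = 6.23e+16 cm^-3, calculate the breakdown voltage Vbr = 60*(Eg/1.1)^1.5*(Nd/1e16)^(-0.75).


Step 1: Eg/1.1 = 1.4/1.1 = 1.272727
Step 2: (Eg/1.1)^1.5 = 1.272727^1.5 = 1.435830
Step 3: (Nd/1e16)^(-0.75) = (6.23)^(-0.75) = 0.253591
Step 4: Vbr = 60 * 1.435830 * 0.253591 = 21.8 V

21.8


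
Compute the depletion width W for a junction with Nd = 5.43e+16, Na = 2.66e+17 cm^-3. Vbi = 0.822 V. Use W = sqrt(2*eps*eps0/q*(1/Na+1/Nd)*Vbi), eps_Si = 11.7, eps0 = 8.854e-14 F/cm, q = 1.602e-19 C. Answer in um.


Step 1: 1/Na + 1/Nd = 1/2.66e+17 + 1/5.43e+16 = 2.21756e-17
Step 2: 2*eps*eps0/q = 2*11.7*8.854e-14/1.602e-19 = 1.293281e+07
Step 3: W^2 = 1.293281e+07 * 2.21756e-17 * 0.822 = 2.35744e-10
Step 4: W = sqrt(2.35744e-10) = 1.535e-05 cm = 0.1535 um

0.1535


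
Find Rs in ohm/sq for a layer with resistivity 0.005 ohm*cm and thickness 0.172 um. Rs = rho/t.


Step 1: Convert thickness to cm: t = 0.172 um = 1.7200e-05 cm
Step 2: Rs = rho / t = 0.005 / 1.7200e-05
Step 3: Rs = 290.7 ohm/sq

290.7


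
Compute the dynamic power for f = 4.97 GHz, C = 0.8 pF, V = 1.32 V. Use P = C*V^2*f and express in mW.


Step 1: V^2 = 1.32^2 = 1.7424 V^2
Step 2: P = C*V^2*f = 0.8e-12 F * 1.7424 * 4.97e9 Hz
Step 3: P = 6.9277824e-03 W
Step 4: P = 6.928 mW

6.928


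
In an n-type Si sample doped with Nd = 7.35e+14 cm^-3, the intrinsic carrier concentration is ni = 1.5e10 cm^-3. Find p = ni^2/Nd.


Step 1: Since Nd >> ni, n ≈ Nd = 7.35e+14 cm^-3
Step 2: p = ni^2 / n = (1.5e10)^2 / 7.35e+14
Step 3: p = 2.25e20 / 7.35e+14 = 3.06e+05 cm^-3

3.06e+05


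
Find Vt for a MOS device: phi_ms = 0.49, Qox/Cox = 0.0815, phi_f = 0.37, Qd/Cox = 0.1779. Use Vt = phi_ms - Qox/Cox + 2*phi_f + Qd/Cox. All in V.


Step 1: Vt = phi_ms - Qox/Cox + 2*phi_f + Qd/Cox
Step 2: Vt = 0.49 - 0.0815 + 2*0.37 + 0.1779
Step 3: Vt = 0.49 - 0.0815 + 0.74 + 0.1779
Step 4: Vt = 1.3264 V

1.3264


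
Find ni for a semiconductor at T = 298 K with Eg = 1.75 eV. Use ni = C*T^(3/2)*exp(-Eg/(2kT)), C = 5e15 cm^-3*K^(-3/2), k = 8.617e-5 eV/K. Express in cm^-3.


Step 1: Compute kT = 8.617e-5 * 298 = 0.02567866 eV
Step 2: Exponent = -Eg/(2kT) = -1.75/(2*0.02567866) = -34.07499
Step 3: T^(3/2) = 298^1.5 = 5144.28
Step 4: ni = 5e15 * 5144.28 * exp(-34.07499) = 4.09e+04 cm^-3

4.09e+04


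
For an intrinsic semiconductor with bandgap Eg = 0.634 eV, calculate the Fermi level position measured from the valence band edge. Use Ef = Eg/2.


Step 1: For an intrinsic semiconductor, the Fermi level sits at midgap.
Step 2: Ef = Eg / 2 = 0.634 / 2 = 0.317 eV

0.317


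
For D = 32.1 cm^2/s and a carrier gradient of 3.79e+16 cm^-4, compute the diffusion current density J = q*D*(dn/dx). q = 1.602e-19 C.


Step 1: J = q * D * (dn/dx)
Step 2: J = 1.602e-19 * 32.1 * 3.79e+16
Step 3: J = 1.95e-01 A/cm^2

1.95e-01


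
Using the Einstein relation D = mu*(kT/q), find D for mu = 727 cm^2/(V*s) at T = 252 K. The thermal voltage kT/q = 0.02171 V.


Step 1: D = mu * (kT/q)
Step 2: D = 727 * 0.02171
Step 3: D = 15.78 cm^2/s

15.78


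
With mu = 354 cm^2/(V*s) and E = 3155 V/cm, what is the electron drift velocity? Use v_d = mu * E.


Step 1: v_d = mu * E
Step 2: v_d = 354 * 3155 = 1116870
Step 3: v_d = 1.12e+06 cm/s

1.12e+06


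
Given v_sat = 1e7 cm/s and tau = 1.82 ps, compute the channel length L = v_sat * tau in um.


Step 1: tau in seconds = 1.82 ps * 1e-12 = 1.8200e-12 s
Step 2: L = v_sat * tau = 1e7 * 1.8200e-12 = 1.8200e-05 cm
Step 3: L in um = 1.8200e-05 * 1e4 = 0.182 um

0.182


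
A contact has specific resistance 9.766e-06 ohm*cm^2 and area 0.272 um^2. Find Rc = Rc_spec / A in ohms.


Step 1: Convert area to cm^2: 0.272 um^2 = 2.7200e-09 cm^2
Step 2: Rc = Rc_spec / A = 9.766e-06 / 2.7200e-09
Step 3: Rc = 3.59e+03 ohms

3.59e+03


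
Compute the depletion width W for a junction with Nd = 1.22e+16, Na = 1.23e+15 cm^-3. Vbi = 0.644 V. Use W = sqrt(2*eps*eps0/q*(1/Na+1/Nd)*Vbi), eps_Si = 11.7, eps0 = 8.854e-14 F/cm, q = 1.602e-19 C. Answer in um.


Step 1: 1/Na + 1/Nd = 1/1.23e+15 + 1/1.22e+16 = 8.94975e-16
Step 2: 2*eps*eps0/q = 2*11.7*8.854e-14/1.602e-19 = 1.293281e+07
Step 3: W^2 = 1.293281e+07 * 8.94975e-16 * 0.644 = 7.45400e-09
Step 4: W = sqrt(7.45400e-09) = 8.634e-05 cm = 0.8634 um

0.8634


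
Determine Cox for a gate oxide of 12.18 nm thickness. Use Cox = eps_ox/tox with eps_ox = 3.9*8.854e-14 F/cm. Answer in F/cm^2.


Step 1: eps_ox = 3.9 * 8.854e-14 = 3.45306e-13 F/cm
Step 2: tox in cm = 12.18 nm * 1e-7 = 1.2180e-06 cm
Step 3: Cox = 3.45306e-13 / 1.2180e-06 = 2.84e-07 F/cm^2

2.84e-07


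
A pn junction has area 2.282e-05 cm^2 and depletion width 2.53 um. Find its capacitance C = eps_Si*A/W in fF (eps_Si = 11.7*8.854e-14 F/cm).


Step 1: eps_Si = 11.7 * 8.854e-14 = 1.035918e-12 F/cm
Step 2: W in cm = 2.53 * 1e-4 = 2.53e-04 cm
Step 3: C = 1.035918e-12 * 2.282e-05 / 2.53e-04 = 9.343735e-14 F
Step 4: C = 93.44 fF

93.44


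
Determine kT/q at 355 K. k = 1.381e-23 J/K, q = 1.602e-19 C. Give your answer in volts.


Step 1: kT = 1.381e-23 * 355 = 4.90255e-21 J
Step 2: Vt = kT/q = 4.90255e-21 / 1.602e-19
Step 3: Vt = 0.0306 V

0.0306


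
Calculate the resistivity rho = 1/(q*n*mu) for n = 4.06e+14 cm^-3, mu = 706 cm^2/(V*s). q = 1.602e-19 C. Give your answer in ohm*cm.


Step 1: sigma = q * n * mu = 1.602e-19 * 4.06e+14 * 706 = 4.59191e-02 S/cm
Step 2: rho = 1 / sigma = 1 / 4.59191e-02 = 21.78 ohm*cm

21.78


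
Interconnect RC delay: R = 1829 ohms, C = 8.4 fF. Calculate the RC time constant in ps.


Step 1: tau = R * C
Step 2: tau = 1829 * 8.4 fF = 1829 * 8.4e-15 F
Step 3: tau = 1.53636e-11 s = 15.3636 ps

15.3636


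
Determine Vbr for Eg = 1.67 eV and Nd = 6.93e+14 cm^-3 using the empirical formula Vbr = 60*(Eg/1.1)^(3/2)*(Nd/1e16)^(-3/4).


Step 1: Eg/1.1 = 1.67/1.1 = 1.518182
Step 2: (Eg/1.1)^1.5 = 1.518182^1.5 = 1.870621
Step 3: (Nd/1e16)^(-0.75) = (0.0693)^(-0.75) = 7.403722
Step 4: Vbr = 60 * 1.870621 * 7.403722 = 831.0 V

831.0


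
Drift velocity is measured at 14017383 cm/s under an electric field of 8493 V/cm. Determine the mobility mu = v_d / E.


Step 1: mu = v_d / E
Step 2: mu = 14017383 / 8493
Step 3: mu = 1650.46 cm^2/(V*s)

1650.46


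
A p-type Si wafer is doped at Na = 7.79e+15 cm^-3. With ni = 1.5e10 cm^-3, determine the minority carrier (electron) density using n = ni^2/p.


Step 1: Majority hole concentration p ≈ Na = 7.79e+15 cm^-3
Step 2: n = ni^2 / Na = (1.5e10)^2 / 7.79e+15
Step 3: n = 2.89e+04 cm^-3

2.89e+04


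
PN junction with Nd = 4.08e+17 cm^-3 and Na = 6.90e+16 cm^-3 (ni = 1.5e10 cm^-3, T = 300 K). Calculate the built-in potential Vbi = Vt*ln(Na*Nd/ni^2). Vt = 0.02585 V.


Step 1: Compute Na*Nd/ni^2 = 6.90e+16 * 4.08e+17 / (1.5e10)^2 = 1.2512e+14
Step 2: ln(1.2512e+14) = 32.4603
Step 3: Vbi = 0.02585 * 32.4603 = 0.839 V

0.839


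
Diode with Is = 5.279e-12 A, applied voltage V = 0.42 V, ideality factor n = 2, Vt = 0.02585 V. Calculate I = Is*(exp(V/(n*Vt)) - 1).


Step 1: V/(n*Vt) = 0.42/(2*0.02585) = 8.1238
Step 2: exp(8.1238) = 3.3738e+03
Step 3: I = 5.279e-12 * (3.3738e+03 - 1) = 1.78e-08 A

1.78e-08


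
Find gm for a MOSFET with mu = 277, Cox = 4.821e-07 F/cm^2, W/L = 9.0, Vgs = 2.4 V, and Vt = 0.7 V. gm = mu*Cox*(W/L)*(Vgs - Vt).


Step 1: Vov = Vgs - Vt = 2.4 - 0.7 = 1.7 V
Step 2: gm = mu * Cox * (W/L) * Vov
Step 3: gm = 277 * 4.821e-07 * 9.0 * 1.7 = 2.04e-03 S

2.04e-03


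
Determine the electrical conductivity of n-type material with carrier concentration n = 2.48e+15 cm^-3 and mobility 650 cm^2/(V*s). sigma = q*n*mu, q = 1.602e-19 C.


Step 1: sigma = q * n * mu
Step 2: sigma = 1.602e-19 * 2.48e+15 * 650
Step 3: sigma = 2.582e-01 S/cm

2.582e-01


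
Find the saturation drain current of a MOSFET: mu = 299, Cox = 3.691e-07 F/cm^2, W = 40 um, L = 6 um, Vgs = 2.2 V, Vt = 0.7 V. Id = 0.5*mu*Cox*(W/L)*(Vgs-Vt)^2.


Step 1: Overdrive voltage Vov = Vgs - Vt = 2.2 - 0.7 = 1.5 V
Step 2: W/L = 40/6 = 6.66667
Step 3: Id = 0.5 * 299 * 3.691e-07 * 6.66667 * 1.5^2
Step 4: Id = 8.28e-04 A

8.28e-04


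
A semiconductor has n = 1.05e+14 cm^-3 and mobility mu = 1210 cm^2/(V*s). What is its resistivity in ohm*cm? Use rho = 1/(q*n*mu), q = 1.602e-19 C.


Step 1: sigma = q * n * mu = 1.602e-19 * 1.05e+14 * 1210 = 2.03534e-02 S/cm
Step 2: rho = 1 / sigma = 1 / 2.03534e-02 = 49.13 ohm*cm

49.13


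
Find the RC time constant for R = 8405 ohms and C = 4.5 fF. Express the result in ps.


Step 1: tau = R * C
Step 2: tau = 8405 * 4.5 fF = 8405 * 4.5e-15 F
Step 3: tau = 3.78225e-11 s = 37.8225 ps

37.8225


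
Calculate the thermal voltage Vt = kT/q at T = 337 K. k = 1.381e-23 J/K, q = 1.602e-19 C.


Step 1: kT = 1.381e-23 * 337 = 4.65397e-21 J
Step 2: Vt = kT/q = 4.65397e-21 / 1.602e-19
Step 3: Vt = 0.02905 V

0.02905


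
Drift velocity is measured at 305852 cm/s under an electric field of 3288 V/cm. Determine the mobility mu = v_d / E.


Step 1: mu = v_d / E
Step 2: mu = 305852 / 3288
Step 3: mu = 93.02 cm^2/(V*s)

93.02


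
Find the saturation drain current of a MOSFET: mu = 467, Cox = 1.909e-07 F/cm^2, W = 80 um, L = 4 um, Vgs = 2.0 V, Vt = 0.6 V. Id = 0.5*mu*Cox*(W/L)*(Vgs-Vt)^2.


Step 1: Overdrive voltage Vov = Vgs - Vt = 2.0 - 0.6 = 1.4 V
Step 2: W/L = 80/4 = 20
Step 3: Id = 0.5 * 467 * 1.909e-07 * 20 * 1.4^2
Step 4: Id = 1.75e-03 A

1.75e-03


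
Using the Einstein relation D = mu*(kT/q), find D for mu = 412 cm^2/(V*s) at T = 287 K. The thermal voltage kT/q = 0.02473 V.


Step 1: D = mu * (kT/q)
Step 2: D = 412 * 0.02473
Step 3: D = 10.19 cm^2/s

10.19


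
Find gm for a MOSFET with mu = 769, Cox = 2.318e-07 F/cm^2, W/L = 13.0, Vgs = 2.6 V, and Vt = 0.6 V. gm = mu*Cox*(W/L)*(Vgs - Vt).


Step 1: Vov = Vgs - Vt = 2.6 - 0.6 = 2.0 V
Step 2: gm = mu * Cox * (W/L) * Vov
Step 3: gm = 769 * 2.318e-07 * 13.0 * 2.0 = 4.63e-03 S

4.63e-03


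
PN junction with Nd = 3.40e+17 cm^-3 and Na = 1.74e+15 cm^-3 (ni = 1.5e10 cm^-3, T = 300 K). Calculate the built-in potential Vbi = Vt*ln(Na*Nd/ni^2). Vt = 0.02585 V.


Step 1: Compute Na*Nd/ni^2 = 1.74e+15 * 3.40e+17 / (1.5e10)^2 = 2.6293e+12
Step 2: ln(2.6293e+12) = 28.5977
Step 3: Vbi = 0.02585 * 28.5977 = 0.739 V

0.739


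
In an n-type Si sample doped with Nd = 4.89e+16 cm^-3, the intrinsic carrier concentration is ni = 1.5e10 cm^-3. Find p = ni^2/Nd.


Step 1: Since Nd >> ni, n ≈ Nd = 4.89e+16 cm^-3
Step 2: p = ni^2 / n = (1.5e10)^2 / 4.89e+16
Step 3: p = 2.25e20 / 4.89e+16 = 4.60e+03 cm^-3

4.60e+03


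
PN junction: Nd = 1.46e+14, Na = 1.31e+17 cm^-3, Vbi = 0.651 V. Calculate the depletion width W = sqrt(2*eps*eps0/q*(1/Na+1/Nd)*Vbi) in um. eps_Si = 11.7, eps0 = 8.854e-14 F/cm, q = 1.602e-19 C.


Step 1: 1/Na + 1/Nd = 1/1.31e+17 + 1/1.46e+14 = 6.85695e-15
Step 2: 2*eps*eps0/q = 2*11.7*8.854e-14/1.602e-19 = 1.293281e+07
Step 3: W^2 = 1.293281e+07 * 6.85695e-15 * 0.651 = 5.77304e-08
Step 4: W = sqrt(5.77304e-08) = 2.403e-04 cm = 2.403 um

2.403


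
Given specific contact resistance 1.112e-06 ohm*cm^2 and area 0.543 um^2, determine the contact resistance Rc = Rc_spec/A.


Step 1: Convert area to cm^2: 0.543 um^2 = 5.4300e-09 cm^2
Step 2: Rc = Rc_spec / A = 1.112e-06 / 5.4300e-09
Step 3: Rc = 2.05e+02 ohms

2.05e+02


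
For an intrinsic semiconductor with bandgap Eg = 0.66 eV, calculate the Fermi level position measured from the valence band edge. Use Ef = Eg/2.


Step 1: For an intrinsic semiconductor, the Fermi level sits at midgap.
Step 2: Ef = Eg / 2 = 0.66 / 2 = 0.33 eV

0.33


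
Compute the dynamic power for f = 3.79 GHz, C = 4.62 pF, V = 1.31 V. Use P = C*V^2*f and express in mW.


Step 1: V^2 = 1.31^2 = 1.7161 V^2
Step 2: P = C*V^2*f = 4.62e-12 F * 1.7161 * 3.79e9 Hz
Step 3: P = 3.004856778e-02 W
Step 4: P = 30.049 mW

30.049


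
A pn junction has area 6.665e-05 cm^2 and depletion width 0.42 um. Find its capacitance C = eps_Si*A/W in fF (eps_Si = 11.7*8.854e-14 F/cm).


Step 1: eps_Si = 11.7 * 8.854e-14 = 1.035918e-12 F/cm
Step 2: W in cm = 0.42 * 1e-4 = 4.20e-05 cm
Step 3: C = 1.035918e-12 * 6.665e-05 / 4.20e-05 = 1.643903e-12 F
Step 4: C = 1643.9 fF

1643.9


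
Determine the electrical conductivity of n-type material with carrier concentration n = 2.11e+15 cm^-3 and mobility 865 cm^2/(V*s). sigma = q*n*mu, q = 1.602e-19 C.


Step 1: sigma = q * n * mu
Step 2: sigma = 1.602e-19 * 2.11e+15 * 865
Step 3: sigma = 2.924e-01 S/cm

2.924e-01


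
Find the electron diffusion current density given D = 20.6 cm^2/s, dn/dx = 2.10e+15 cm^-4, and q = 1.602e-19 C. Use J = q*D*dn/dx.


Step 1: J = q * D * (dn/dx)
Step 2: J = 1.602e-19 * 20.6 * 2.10e+15
Step 3: J = 6.93e-03 A/cm^2

6.93e-03


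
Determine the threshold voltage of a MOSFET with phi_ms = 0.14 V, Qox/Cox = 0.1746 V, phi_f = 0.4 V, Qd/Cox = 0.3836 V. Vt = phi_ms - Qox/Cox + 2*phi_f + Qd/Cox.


Step 1: Vt = phi_ms - Qox/Cox + 2*phi_f + Qd/Cox
Step 2: Vt = 0.14 - 0.1746 + 2*0.4 + 0.3836
Step 3: Vt = 0.14 - 0.1746 + 0.8 + 0.3836
Step 4: Vt = 1.149 V

1.149


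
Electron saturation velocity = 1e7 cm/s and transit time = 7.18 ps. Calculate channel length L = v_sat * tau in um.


Step 1: tau in seconds = 7.18 ps * 1e-12 = 7.1800e-12 s
Step 2: L = v_sat * tau = 1e7 * 7.1800e-12 = 7.1800e-05 cm
Step 3: L in um = 7.1800e-05 * 1e4 = 0.718 um

0.718


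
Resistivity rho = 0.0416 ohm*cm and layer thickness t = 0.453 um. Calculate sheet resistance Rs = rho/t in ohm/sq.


Step 1: Convert thickness to cm: t = 0.453 um = 4.5300e-05 cm
Step 2: Rs = rho / t = 0.0416 / 4.5300e-05
Step 3: Rs = 918.3 ohm/sq

918.3


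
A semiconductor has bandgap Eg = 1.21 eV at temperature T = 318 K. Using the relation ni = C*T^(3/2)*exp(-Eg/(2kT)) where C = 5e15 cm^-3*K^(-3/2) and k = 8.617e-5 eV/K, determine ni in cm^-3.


Step 1: Compute kT = 8.617e-5 * 318 = 0.02740206 eV
Step 2: Exponent = -Eg/(2kT) = -1.21/(2*0.02740206) = -22.07863
Step 3: T^(3/2) = 318^1.5 = 5670.75
Step 4: ni = 5e15 * 5670.75 * exp(-22.07863) = 7.31e+09 cm^-3

7.31e+09


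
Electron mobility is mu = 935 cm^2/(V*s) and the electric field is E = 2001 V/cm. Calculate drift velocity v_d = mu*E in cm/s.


Step 1: v_d = mu * E
Step 2: v_d = 935 * 2001 = 1870935
Step 3: v_d = 1.87e+06 cm/s

1.87e+06


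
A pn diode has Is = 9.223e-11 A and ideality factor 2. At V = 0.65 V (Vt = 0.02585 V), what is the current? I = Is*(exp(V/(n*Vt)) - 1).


Step 1: V/(n*Vt) = 0.65/(2*0.02585) = 12.5725
Step 2: exp(12.5725) = 2.8851e+05
Step 3: I = 9.223e-11 * (2.8851e+05 - 1) = 2.66e-05 A

2.66e-05


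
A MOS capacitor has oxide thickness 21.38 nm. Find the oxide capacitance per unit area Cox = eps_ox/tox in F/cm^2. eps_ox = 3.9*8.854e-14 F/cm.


Step 1: eps_ox = 3.9 * 8.854e-14 = 3.45306e-13 F/cm
Step 2: tox in cm = 21.38 nm * 1e-7 = 2.1380e-06 cm
Step 3: Cox = 3.45306e-13 / 2.1380e-06 = 1.62e-07 F/cm^2

1.62e-07
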